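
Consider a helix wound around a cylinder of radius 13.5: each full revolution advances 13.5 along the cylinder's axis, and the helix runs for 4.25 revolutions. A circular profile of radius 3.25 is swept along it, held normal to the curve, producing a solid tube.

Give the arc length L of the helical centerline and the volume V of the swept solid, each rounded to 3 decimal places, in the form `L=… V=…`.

2πR = 2π·13.5 = 84.823002
per-turn = √(84.823002² + 13.5²) = √(7194.9416 + 182.25) = √7377.1916 = 85.890579
L = 4.25 × 85.890579 = 365.034962
V = π·3.25² × L = 33.183072 × 365.034962 = 12112.981571

L=365.035 V=12112.982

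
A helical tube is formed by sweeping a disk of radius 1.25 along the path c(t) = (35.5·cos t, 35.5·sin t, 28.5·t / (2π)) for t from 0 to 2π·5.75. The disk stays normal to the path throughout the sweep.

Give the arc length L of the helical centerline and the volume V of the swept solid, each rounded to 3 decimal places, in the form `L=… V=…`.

2πR = 2π·35.5 = 223.053078
per-turn = √(223.053078² + 28.5²) = √(49752.6758 + 812.25) = √50564.9258 = 224.866462
L = 5.75 × 224.866462 = 1292.982157
V = π·1.25² × L = 4.908739 × 1292.982157 = 6346.911322

L=1292.982 V=6346.911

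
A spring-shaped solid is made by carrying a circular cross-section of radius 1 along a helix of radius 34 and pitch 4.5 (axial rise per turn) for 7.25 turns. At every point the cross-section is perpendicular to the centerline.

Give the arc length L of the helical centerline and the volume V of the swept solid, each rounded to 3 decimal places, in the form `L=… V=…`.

2πR = 2π·34 = 213.628300
per-turn = √(213.628300² + 4.5²) = √(45637.0508 + 20.25) = √45657.3008 = 213.675691
L = 7.25 × 213.675691 = 1549.148757
V = π·1² × L = 3.141593 × 1549.148757 = 4866.794354

L=1549.149 V=4866.794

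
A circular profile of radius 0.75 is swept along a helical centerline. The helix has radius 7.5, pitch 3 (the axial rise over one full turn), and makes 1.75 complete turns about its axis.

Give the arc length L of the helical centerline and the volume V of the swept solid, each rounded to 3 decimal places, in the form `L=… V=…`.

L=82.634 V=146.026

2πR = 2π·7.5 = 47.123890
per-turn = √(47.123890² + 3²) = √(2220.6610 + 9) = √2229.6610 = 47.219286
L = 1.75 × 47.219286 = 82.633751
V = π·0.75² × L = 1.767146 × 82.633751 = 146.025891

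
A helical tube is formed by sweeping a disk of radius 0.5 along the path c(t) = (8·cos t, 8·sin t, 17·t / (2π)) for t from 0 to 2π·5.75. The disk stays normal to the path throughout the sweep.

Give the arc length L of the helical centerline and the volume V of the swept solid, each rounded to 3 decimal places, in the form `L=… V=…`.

2πR = 2π·8 = 50.265482
per-turn = √(50.265482² + 17²) = √(2526.6187 + 289) = √2815.6187 = 53.062404
L = 5.75 × 53.062404 = 305.108823
V = π·0.5² × L = 0.785398 × 305.108823 = 239.631910

L=305.109 V=239.632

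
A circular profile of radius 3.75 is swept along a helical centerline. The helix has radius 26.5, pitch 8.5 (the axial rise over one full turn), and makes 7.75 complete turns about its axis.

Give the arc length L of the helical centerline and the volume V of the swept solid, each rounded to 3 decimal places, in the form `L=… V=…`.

L=1292.090 V=57082.767

2πR = 2π·26.5 = 166.504411
per-turn = √(166.504411² + 8.5²) = √(27723.7188 + 72.25) = √27795.9688 = 166.721231
L = 7.75 × 166.721231 = 1292.089538
V = π·3.75² × L = 44.178647 × 1292.089538 = 57082.767186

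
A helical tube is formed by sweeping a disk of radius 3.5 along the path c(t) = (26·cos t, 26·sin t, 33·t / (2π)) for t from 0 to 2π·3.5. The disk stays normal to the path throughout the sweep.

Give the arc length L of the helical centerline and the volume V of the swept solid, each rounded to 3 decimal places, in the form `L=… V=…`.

2πR = 2π·26 = 163.362818
per-turn = √(163.362818² + 33²) = √(26687.4103 + 1089) = √27776.4103 = 166.662564
L = 3.5 × 166.662564 = 583.318975
V = π·3.5² × L = 38.484510 × 583.318975 = 22448.744917

L=583.319 V=22448.745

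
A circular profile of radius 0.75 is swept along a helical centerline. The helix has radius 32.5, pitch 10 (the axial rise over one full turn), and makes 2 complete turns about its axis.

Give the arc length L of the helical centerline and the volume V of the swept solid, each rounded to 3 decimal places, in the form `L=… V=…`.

2πR = 2π·32.5 = 204.203522
per-turn = √(204.203522² + 10²) = √(41699.0786 + 100) = √41799.0786 = 204.448230
L = 2 × 204.448230 = 408.896459
V = π·0.75² × L = 1.767146 × 408.896459 = 722.579688

L=408.896 V=722.580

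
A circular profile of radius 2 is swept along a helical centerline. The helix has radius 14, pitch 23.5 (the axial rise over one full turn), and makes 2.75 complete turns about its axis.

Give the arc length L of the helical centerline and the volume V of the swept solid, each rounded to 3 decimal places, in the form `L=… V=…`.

2πR = 2π·14 = 87.964594
per-turn = √(87.964594² + 23.5²) = √(7737.7699 + 552.25) = √8290.0199 = 91.049546
L = 2.75 × 91.049546 = 250.386252
V = π·2² × L = 12.566371 × 250.386252 = 3146.446438

L=250.386 V=3146.446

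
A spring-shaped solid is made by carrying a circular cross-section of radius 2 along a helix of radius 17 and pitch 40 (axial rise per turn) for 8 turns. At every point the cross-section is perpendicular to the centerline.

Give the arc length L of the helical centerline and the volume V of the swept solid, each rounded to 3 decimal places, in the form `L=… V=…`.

2πR = 2π·17 = 106.814150
per-turn = √(106.814150² + 40²) = √(11409.2627 + 1600) = √13009.2627 = 114.058155
L = 8 × 114.058155 = 912.465239
V = π·2² × L = 12.566371 × 912.465239 = 11466.376363

L=912.465 V=11466.376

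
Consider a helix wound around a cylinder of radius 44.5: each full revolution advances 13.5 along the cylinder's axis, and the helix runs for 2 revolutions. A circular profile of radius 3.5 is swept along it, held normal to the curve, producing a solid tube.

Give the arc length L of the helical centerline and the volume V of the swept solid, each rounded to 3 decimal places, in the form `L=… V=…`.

2πR = 2π·44.5 = 279.601746
per-turn = √(279.601746² + 13.5²) = √(78177.1365 + 182.25) = √78359.3865 = 279.927466
L = 2 × 279.927466 = 559.854933
V = π·3.5² × L = 38.484510 × 559.854933 = 21545.742766

L=559.855 V=21545.743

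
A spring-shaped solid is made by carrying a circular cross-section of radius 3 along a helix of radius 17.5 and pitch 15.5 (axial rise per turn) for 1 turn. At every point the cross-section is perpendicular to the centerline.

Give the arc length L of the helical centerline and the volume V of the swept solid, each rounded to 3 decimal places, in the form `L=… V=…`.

2πR = 2π·17.5 = 109.955743
per-turn = √(109.955743² + 15.5²) = √(12090.2654 + 240.25) = √12330.5154 = 111.042854
L = 1 × 111.042854 = 111.042854
V = π·3² × L = 28.274334 × 111.042854 = 3139.662725

L=111.043 V=3139.663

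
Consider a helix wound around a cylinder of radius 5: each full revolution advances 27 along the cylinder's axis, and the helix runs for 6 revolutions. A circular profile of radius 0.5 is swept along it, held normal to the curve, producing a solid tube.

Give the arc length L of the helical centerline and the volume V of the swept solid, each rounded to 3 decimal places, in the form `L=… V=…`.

L=248.545 V=195.207

2πR = 2π·5 = 31.415927
per-turn = √(31.415927² + 27²) = √(986.9604 + 729) = √1715.9604 = 41.424153
L = 6 × 41.424153 = 248.544917
V = π·0.5² × L = 0.785398 × 248.544917 = 195.206721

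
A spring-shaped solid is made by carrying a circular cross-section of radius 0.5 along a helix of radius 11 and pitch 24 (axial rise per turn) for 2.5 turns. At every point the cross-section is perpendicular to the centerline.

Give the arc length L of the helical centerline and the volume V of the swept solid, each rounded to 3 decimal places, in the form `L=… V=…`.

L=182.909 V=143.656

2πR = 2π·11 = 69.115038
per-turn = √(69.115038² + 24²) = √(4776.8885 + 576) = √5352.8885 = 73.163437
L = 2.5 × 73.163437 = 182.908593
V = π·0.5² × L = 0.785398 × 182.908593 = 143.656073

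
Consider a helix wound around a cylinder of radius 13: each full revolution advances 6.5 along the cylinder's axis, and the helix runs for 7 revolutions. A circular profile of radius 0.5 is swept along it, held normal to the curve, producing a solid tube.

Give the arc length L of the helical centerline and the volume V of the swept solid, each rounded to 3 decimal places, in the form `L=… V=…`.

L=573.577 V=450.487

2πR = 2π·13 = 81.681409
per-turn = √(81.681409² + 6.5²) = √(6671.8526 + 42.25) = √6714.1026 = 81.939628
L = 7 × 81.939628 = 573.577393
V = π·0.5² × L = 0.785398 × 573.577393 = 450.486631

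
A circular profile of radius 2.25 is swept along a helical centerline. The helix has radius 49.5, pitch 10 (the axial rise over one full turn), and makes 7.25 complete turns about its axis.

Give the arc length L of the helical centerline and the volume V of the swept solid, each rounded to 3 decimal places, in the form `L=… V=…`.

L=2256.043 V=35880.819

2πR = 2π·49.5 = 311.017673
per-turn = √(311.017673² + 10²) = √(96731.9927 + 100) = √96831.9927 = 311.178394
L = 7.25 × 311.178394 = 2256.043355
V = π·2.25² × L = 15.904313 × 2256.043355 = 35880.819223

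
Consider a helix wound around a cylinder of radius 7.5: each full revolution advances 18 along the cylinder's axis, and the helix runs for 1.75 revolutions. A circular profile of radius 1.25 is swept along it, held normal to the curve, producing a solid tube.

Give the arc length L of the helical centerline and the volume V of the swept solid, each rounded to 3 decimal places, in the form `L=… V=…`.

L=88.278 V=433.334

2πR = 2π·7.5 = 47.123890
per-turn = √(47.123890² + 18²) = √(2220.6610 + 324) = √2544.6610 = 50.444633
L = 1.75 × 50.444633 = 88.278108
V = π·1.25² × L = 4.908739 × 88.278108 = 433.334147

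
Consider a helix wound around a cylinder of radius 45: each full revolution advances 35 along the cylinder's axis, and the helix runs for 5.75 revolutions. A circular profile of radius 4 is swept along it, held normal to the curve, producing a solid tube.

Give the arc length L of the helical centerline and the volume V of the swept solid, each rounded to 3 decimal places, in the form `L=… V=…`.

2πR = 2π·45 = 282.743339
per-turn = √(282.743339² + 35²) = √(79943.7956 + 1225) = √81168.7956 = 284.901379
L = 5.75 × 284.901379 = 1638.182928
V = π·4² × L = 50.265482 × 1638.182928 = 82344.055238

L=1638.183 V=82344.055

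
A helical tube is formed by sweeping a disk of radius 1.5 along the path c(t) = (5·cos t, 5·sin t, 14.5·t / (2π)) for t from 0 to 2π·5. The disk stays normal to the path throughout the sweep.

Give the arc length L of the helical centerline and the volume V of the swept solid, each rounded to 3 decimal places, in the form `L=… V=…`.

2πR = 2π·5 = 31.415927
per-turn = √(31.415927² + 14.5²) = √(986.9604 + 210.25) = √1197.2104 = 34.600729
L = 5 × 34.600729 = 173.003644
V = π·1.5² × L = 7.068583 × 173.003644 = 1222.890702

L=173.004 V=1222.891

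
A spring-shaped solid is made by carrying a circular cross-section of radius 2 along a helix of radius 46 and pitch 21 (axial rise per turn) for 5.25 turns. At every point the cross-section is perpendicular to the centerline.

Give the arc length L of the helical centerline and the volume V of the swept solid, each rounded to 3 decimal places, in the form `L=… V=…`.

L=1521.389 V=19118.341

2πR = 2π·46 = 289.026524
per-turn = √(289.026524² + 21²) = √(83536.3317 + 441) = √83977.3317 = 289.788426
L = 5.25 × 289.788426 = 1521.389235
V = π·2² × L = 12.566371 × 1521.389235 = 19118.340973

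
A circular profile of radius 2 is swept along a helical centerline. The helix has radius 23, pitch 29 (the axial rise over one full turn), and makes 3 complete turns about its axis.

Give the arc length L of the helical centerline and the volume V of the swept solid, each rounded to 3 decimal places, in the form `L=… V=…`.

2πR = 2π·23 = 144.513262
per-turn = √(144.513262² + 29²) = √(20884.0829 + 841) = √21725.0829 = 147.394311
L = 3 × 147.394311 = 442.182933
V = π·2² × L = 12.566371 × 442.182933 = 5556.634615

L=442.183 V=5556.635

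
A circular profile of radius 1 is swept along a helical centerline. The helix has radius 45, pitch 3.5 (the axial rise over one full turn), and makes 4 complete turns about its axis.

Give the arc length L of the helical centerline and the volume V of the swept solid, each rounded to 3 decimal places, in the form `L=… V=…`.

L=1131.060 V=3553.330

2πR = 2π·45 = 282.743339
per-turn = √(282.743339² + 3.5²) = √(79943.7956 + 12.25) = √79956.0456 = 282.765001
L = 4 × 282.765001 = 1131.060003
V = π·1² × L = 3.141593 × 1131.060003 = 3553.329796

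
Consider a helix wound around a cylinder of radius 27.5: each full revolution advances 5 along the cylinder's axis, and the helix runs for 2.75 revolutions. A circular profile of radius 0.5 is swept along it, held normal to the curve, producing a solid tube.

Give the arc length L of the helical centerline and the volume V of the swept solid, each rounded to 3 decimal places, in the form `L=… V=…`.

2πR = 2π·27.5 = 172.787596
per-turn = √(172.787596² + 5²) = √(29855.5533 + 25) = √29880.5533 = 172.859924
L = 2.75 × 172.859924 = 475.364791
V = π·0.5² × L = 0.785398 × 475.364791 = 373.350634

L=475.365 V=373.351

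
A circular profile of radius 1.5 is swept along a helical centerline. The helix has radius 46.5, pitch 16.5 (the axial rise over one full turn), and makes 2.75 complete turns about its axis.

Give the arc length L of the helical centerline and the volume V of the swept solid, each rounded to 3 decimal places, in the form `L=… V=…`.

2πR = 2π·46.5 = 292.168117
per-turn = √(292.168117² + 16.5²) = √(85362.2085 + 272.25) = √85634.4585 = 292.633659
L = 2.75 × 292.633659 = 804.742563
V = π·1.5² × L = 7.068583 × 804.742563 = 5688.389976

L=804.743 V=5688.390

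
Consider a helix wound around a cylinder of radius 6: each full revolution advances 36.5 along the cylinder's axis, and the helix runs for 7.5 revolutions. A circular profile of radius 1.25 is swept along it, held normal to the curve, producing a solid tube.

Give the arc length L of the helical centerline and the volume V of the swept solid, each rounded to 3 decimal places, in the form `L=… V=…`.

2πR = 2π·6 = 37.699112
per-turn = √(37.699112² + 36.5²) = √(1421.2230 + 1332.25) = √2753.4730 = 52.473546
L = 7.5 × 52.473546 = 393.551595
V = π·1.25² × L = 4.908739 × 393.551595 = 1931.841876

L=393.552 V=1931.842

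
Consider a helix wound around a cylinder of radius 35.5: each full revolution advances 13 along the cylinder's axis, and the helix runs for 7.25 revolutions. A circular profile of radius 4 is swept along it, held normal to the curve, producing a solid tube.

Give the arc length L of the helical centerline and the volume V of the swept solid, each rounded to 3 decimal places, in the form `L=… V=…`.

2πR = 2π·35.5 = 223.053078
per-turn = √(223.053078² + 13²) = √(49752.6758 + 169) = √49921.6758 = 223.431591
L = 7.25 × 223.431591 = 1619.879034
V = π·4² × L = 50.265482 × 1619.879034 = 81424.001147

L=1619.879 V=81424.001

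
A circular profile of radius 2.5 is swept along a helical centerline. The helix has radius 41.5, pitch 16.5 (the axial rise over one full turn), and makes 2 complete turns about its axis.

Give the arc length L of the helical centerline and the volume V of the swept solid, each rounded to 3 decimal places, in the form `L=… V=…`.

2πR = 2π·41.5 = 260.752190
per-turn = √(260.752190² + 16.5²) = √(67991.7047 + 272.25) = √68263.9547 = 261.273716
L = 2 × 261.273716 = 522.547432
V = π·2.5² × L = 19.634954 × 522.547432 = 10260.194838

L=522.547 V=10260.195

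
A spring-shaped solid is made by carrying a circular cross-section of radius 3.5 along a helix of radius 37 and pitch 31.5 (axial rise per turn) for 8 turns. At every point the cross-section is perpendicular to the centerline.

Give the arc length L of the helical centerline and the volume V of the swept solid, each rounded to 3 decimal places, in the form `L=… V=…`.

2πR = 2π·37 = 232.477856
per-turn = √(232.477856² + 31.5²) = √(54045.9537 + 992.25) = √55038.2037 = 234.602224
L = 8 × 234.602224 = 1876.817795
V = π·3.5² × L = 38.484510 × 1876.817795 = 72228.413224

L=1876.818 V=72228.413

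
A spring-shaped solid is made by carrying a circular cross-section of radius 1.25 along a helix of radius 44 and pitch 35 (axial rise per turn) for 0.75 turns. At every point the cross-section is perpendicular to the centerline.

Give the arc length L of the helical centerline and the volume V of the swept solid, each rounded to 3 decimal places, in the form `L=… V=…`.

2πR = 2π·44 = 276.460154
per-turn = √(276.460154² + 35²) = √(76430.2165 + 1225) = √77655.2165 = 278.666856
L = 0.75 × 278.666856 = 209.000142
V = π·1.25² × L = 4.908739 × 209.000142 = 1025.927047

L=209.000 V=1025.927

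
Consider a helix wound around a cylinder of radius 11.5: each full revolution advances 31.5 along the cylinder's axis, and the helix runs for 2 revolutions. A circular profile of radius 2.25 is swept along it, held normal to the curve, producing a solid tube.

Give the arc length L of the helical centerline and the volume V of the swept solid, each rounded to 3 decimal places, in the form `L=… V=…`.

L=157.649 V=2507.293

2πR = 2π·11.5 = 72.256631
per-turn = √(72.256631² + 31.5²) = √(5221.0207 + 992.25) = √6213.2707 = 78.824303
L = 2 × 78.824303 = 157.648606
V = π·2.25² × L = 15.904313 × 157.648606 = 2507.292741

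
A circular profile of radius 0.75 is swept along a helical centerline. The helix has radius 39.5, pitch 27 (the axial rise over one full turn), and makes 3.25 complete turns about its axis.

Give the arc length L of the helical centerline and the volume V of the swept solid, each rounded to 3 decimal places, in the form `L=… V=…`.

2πR = 2π·39.5 = 248.185820
per-turn = √(248.185820² + 27²) = √(61596.2011 + 729) = √62325.2011 = 249.650157
L = 3.25 × 249.650157 = 811.363011
V = π·0.75² × L = 1.767146 × 811.363011 = 1433.796793

L=811.363 V=1433.797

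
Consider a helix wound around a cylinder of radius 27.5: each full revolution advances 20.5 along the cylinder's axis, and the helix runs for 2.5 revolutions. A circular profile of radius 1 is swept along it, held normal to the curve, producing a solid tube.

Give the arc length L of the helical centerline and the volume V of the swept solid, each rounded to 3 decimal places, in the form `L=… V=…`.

L=434.999 V=1366.588

2πR = 2π·27.5 = 172.787596
per-turn = √(172.787596² + 20.5²) = √(29855.5533 + 420.25) = √30275.8033 = 173.999435
L = 2.5 × 173.999435 = 434.998587
V = π·1² × L = 3.141593 × 434.998587 = 1366.588365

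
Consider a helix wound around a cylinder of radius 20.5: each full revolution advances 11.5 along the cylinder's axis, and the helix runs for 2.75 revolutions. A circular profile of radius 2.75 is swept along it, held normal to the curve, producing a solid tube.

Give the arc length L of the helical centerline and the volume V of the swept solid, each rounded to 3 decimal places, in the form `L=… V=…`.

2πR = 2π·20.5 = 128.805299
per-turn = √(128.805299² + 11.5²) = √(16590.8050 + 132.25) = √16723.0550 = 129.317652
L = 2.75 × 129.317652 = 355.623542
V = π·2.75² × L = 23.758294 × 355.623542 = 8449.008815

L=355.624 V=8449.009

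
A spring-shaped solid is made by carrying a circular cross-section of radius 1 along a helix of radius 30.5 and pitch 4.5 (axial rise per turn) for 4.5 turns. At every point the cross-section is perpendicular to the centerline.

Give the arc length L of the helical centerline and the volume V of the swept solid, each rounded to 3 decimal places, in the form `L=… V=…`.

L=862.605 V=2709.953

2πR = 2π·30.5 = 191.637152
per-turn = √(191.637152² + 4.5²) = √(36724.7980 + 20.25) = √36745.0480 = 191.689979
L = 4.5 × 191.689979 = 862.604905
V = π·1² × L = 3.141593 × 862.604905 = 2709.953231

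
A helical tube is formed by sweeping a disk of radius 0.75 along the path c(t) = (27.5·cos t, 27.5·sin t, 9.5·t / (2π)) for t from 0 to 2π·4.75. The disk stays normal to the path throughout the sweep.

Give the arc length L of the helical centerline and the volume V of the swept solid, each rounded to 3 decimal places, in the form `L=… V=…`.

L=821.981 V=1452.560

2πR = 2π·27.5 = 172.787596
per-turn = √(172.787596² + 9.5²) = √(29855.5533 + 90.25) = √29945.8033 = 173.048558
L = 4.75 × 173.048558 = 821.980649
V = π·0.75² × L = 1.767146 × 821.980649 = 1452.559707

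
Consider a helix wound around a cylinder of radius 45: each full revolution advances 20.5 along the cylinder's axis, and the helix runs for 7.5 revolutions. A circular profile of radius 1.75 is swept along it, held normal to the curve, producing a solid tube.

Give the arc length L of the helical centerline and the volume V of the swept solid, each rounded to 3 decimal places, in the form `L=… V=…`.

2πR = 2π·45 = 282.743339
per-turn = √(282.743339² + 20.5²) = √(79943.7956 + 420.25) = √80364.0456 = 283.485530
L = 7.5 × 283.485530 = 2126.141474
V = π·1.75² × L = 9.621128 × 2126.141474 = 20455.878208

L=2126.141 V=20455.878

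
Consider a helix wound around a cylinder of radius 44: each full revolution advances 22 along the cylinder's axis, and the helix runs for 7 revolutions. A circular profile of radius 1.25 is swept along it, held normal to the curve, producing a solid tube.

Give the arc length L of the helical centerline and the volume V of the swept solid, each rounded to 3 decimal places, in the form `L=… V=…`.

L=1941.339 V=9529.525

2πR = 2π·44 = 276.460154
per-turn = √(276.460154² + 22²) = √(76430.2165 + 484) = √76914.2165 = 277.334124
L = 7 × 277.334124 = 1941.338870
V = π·1.25² × L = 4.908739 × 1941.338870 = 9529.524893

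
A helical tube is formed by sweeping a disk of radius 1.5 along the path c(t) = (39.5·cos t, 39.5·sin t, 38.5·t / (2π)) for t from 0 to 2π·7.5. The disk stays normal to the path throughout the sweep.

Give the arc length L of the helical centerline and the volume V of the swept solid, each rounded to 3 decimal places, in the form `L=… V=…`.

2πR = 2π·39.5 = 248.185820
per-turn = √(248.185820² + 38.5²) = √(61596.2011 + 1482.25) = √63078.4511 = 251.154238
L = 7.5 × 251.154238 = 1883.656782
V = π·1.5² × L = 7.068583 × 1883.656782 = 13314.785194

L=1883.657 V=13314.785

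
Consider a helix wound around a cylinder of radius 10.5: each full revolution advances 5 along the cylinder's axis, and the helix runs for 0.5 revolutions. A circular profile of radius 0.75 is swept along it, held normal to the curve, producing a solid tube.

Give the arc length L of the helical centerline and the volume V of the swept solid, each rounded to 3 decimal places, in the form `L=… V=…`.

L=33.081 V=58.460

2πR = 2π·10.5 = 65.973446
per-turn = √(65.973446² + 5²) = √(4352.4955 + 25) = √4377.4955 = 66.162645
L = 0.5 × 66.162645 = 33.081322
V = π·0.75² × L = 1.767146 × 33.081322 = 58.459522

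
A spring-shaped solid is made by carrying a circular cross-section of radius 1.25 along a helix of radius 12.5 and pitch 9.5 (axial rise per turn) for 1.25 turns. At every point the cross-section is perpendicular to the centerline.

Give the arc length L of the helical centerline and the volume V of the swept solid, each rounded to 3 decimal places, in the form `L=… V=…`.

2πR = 2π·12.5 = 78.539816
per-turn = √(78.539816² + 9.5²) = √(6168.5028 + 90.25) = √6258.7528 = 79.112279
L = 1.25 × 79.112279 = 98.890349
V = π·1.25² × L = 4.908739 × 98.890349 = 485.426867

L=98.890 V=485.427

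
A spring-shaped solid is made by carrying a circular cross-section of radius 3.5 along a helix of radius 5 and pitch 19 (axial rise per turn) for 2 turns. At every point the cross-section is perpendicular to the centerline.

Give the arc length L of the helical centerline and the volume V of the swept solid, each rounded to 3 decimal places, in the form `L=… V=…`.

L=73.429 V=2825.885

2πR = 2π·5 = 31.415927
per-turn = √(31.415927² + 19²) = √(986.9604 + 361) = √1347.9604 = 36.714581
L = 2 × 36.714581 = 73.429162
V = π·3.5² × L = 38.484510 × 73.429162 = 2825.885301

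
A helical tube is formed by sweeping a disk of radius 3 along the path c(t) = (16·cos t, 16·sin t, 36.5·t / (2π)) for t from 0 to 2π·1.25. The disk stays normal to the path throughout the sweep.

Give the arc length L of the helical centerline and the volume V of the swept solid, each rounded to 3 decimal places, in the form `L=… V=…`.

2πR = 2π·16 = 100.530965
per-turn = √(100.530965² + 36.5²) = √(10106.4749 + 1332.25) = √11438.7249 = 106.951975
L = 1.25 × 106.951975 = 133.689968
V = π·3² × L = 28.274334 × 133.689968 = 3779.994805

L=133.690 V=3779.995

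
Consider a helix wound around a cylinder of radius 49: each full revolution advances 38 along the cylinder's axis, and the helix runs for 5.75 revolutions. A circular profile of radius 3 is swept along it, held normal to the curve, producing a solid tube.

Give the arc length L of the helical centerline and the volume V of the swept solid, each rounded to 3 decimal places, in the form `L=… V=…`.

L=1783.721 V=50433.518

2πR = 2π·49 = 307.876080
per-turn = √(307.876080² + 38²) = √(94787.6807 + 1444) = √96231.6807 = 310.212315
L = 5.75 × 310.212315 = 1783.720814
V = π·3² × L = 28.274334 × 1783.720814 = 50433.517846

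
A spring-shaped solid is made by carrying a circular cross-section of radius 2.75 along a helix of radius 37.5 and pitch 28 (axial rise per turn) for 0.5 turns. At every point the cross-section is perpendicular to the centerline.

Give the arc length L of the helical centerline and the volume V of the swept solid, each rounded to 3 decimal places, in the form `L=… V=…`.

L=118.639 V=2818.652

2πR = 2π·37.5 = 235.619449
per-turn = √(235.619449² + 28²) = √(55516.5248 + 784) = √56300.5248 = 237.277316
L = 0.5 × 237.277316 = 118.638658
V = π·2.75² × L = 23.758294 × 118.638658 = 2818.652171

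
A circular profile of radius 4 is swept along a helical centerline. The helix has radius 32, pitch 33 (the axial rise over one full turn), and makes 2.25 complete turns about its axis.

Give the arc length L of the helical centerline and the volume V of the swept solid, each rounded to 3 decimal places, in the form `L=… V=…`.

L=458.442 V=23043.814

2πR = 2π·32 = 201.061930
per-turn = √(201.061930² + 33²) = √(40425.8996 + 1089) = √41514.8996 = 203.752054
L = 2.25 × 203.752054 = 458.442122
V = π·4² × L = 50.265482 × 458.442122 = 23043.814449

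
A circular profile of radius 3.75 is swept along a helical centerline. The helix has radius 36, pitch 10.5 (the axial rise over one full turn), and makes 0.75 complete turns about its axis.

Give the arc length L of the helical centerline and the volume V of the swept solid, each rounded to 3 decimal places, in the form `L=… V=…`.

L=169.829 V=7502.801

2πR = 2π·36 = 226.194671
per-turn = √(226.194671² + 10.5²) = √(51164.0292 + 110.25) = √51274.2792 = 226.438246
L = 0.75 × 226.438246 = 169.828684
V = π·3.75² × L = 44.178647 × 169.828684 = 7502.801448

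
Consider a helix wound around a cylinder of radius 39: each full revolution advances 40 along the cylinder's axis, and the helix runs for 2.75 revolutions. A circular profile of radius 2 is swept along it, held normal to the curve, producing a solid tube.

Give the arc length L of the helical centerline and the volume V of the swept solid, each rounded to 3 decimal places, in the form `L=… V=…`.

L=682.791 V=8580.199

2πR = 2π·39 = 245.044227
per-turn = √(245.044227² + 40²) = √(60046.6732 + 1600) = √61646.6732 = 248.287481
L = 2.75 × 248.287481 = 682.790573
V = π·2² × L = 12.566371 × 682.790573 = 8580.199386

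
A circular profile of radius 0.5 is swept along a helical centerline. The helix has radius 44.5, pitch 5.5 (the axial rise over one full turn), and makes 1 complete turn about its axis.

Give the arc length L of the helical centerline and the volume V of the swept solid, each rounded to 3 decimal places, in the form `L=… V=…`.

L=279.656 V=219.641

2πR = 2π·44.5 = 279.601746
per-turn = √(279.601746² + 5.5²) = √(78177.1365 + 30.25) = √78207.3865 = 279.655836
L = 1 × 279.655836 = 279.655836
V = π·0.5² × L = 0.785398 × 279.655836 = 219.641180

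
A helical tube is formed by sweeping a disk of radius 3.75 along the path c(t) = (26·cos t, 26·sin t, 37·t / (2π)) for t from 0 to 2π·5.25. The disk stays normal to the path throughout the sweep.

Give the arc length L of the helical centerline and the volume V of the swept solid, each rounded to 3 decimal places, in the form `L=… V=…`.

L=879.378 V=38849.708

2πR = 2π·26 = 163.362818
per-turn = √(163.362818² + 37²) = √(26687.4103 + 1369) = √28056.4103 = 167.500479
L = 5.25 × 167.500479 = 879.377512
V = π·3.75² × L = 44.178647 × 879.377512 = 38849.708418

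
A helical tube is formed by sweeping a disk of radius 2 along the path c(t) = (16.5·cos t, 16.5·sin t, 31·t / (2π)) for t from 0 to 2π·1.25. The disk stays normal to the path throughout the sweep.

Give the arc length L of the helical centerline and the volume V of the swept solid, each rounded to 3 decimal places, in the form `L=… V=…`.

L=135.260 V=1699.729

2πR = 2π·16.5 = 103.672558
per-turn = √(103.672558² + 31²) = √(10747.9992 + 961) = √11708.9992 = 108.208129
L = 1.25 × 108.208129 = 135.260161
V = π·2² × L = 12.566371 × 135.260161 = 1699.729316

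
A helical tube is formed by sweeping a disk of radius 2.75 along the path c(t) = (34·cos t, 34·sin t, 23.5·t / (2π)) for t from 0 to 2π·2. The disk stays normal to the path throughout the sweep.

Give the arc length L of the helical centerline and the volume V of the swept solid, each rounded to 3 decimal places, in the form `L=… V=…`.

L=429.834 V=10212.121

2πR = 2π·34 = 213.628300
per-turn = √(213.628300² + 23.5²) = √(45637.0508 + 552.25) = √46189.3008 = 214.916962
L = 2 × 214.916962 = 429.833925
V = π·2.75² × L = 23.758294 × 429.833925 = 10212.120949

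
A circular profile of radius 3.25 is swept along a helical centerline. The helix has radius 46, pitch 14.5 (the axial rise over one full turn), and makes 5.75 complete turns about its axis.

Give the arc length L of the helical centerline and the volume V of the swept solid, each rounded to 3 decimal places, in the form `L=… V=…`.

2πR = 2π·46 = 289.026524
per-turn = √(289.026524² + 14.5²) = √(83536.3317 + 210.25) = √83746.5817 = 289.390017
L = 5.75 × 289.390017 = 1663.992595
V = π·3.25² × L = 33.183072 × 1663.992595 = 55216.386755

L=1663.993 V=55216.387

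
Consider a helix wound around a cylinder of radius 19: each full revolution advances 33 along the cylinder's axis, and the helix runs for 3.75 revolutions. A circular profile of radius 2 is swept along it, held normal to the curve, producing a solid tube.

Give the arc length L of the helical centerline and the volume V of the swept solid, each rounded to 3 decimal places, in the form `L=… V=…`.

L=464.466 V=5836.653

2πR = 2π·19 = 119.380521
per-turn = √(119.380521² + 33²) = √(14251.7088 + 1089) = √15340.7088 = 123.857615
L = 3.75 × 123.857615 = 464.466056
V = π·2² × L = 12.566371 × 464.466056 = 5836.652593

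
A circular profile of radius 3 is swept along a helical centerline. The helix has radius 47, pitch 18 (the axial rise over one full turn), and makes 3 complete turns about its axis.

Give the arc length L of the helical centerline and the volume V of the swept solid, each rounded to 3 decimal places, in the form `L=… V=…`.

2πR = 2π·47 = 295.309709
per-turn = √(295.309709² + 18²) = √(87207.8245 + 324) = √87531.8245 = 295.857777
L = 3 × 295.857777 = 887.573332
V = π·3² × L = 28.274334 × 887.573332 = 25095.544745

L=887.573 V=25095.545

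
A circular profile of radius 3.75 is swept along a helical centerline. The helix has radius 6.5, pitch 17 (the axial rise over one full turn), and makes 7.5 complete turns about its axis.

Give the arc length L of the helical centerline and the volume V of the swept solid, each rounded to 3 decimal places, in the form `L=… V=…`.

2πR = 2π·6.5 = 40.840704
per-turn = √(40.840704² + 17²) = √(1667.9631 + 289) = √1956.9631 = 44.237576
L = 7.5 × 44.237576 = 331.781821
V = π·3.75² × L = 44.178647 × 331.781821 = 14657.671855

L=331.782 V=14657.672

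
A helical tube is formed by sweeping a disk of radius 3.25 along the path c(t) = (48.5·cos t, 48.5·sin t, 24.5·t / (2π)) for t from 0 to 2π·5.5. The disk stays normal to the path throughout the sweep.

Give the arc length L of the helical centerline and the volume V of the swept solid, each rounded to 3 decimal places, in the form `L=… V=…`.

L=1681.448 V=55795.603

2πR = 2π·48.5 = 304.734487
per-turn = √(304.734487² + 24.5²) = √(92863.1078 + 600.25) = √93463.3578 = 305.717775
L = 5.5 × 305.717775 = 1681.447761
V = π·3.25² × L = 33.183072 × 1681.447761 = 55795.602804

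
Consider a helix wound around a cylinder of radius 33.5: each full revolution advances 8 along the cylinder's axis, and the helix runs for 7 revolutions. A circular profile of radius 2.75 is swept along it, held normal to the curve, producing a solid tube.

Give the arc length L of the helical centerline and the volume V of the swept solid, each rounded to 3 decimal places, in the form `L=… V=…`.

2πR = 2π·33.5 = 210.486708
per-turn = √(210.486708² + 8²) = √(44304.6542 + 64) = √44368.6542 = 210.638682
L = 7 × 210.638682 = 1474.470771
V = π·2.75² × L = 23.758294 × 1474.470771 = 35030.910718

L=1474.471 V=35030.911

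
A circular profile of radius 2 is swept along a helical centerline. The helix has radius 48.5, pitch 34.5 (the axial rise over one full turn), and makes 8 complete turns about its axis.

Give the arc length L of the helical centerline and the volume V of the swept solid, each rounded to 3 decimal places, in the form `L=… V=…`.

2πR = 2π·48.5 = 304.734487
per-turn = √(304.734487² + 34.5²) = √(92863.1078 + 1190.25) = √94053.3578 = 306.681199
L = 8 × 306.681199 = 2453.449592
V = π·2² × L = 12.566371 × 2453.449592 = 30830.956855

L=2453.450 V=30830.957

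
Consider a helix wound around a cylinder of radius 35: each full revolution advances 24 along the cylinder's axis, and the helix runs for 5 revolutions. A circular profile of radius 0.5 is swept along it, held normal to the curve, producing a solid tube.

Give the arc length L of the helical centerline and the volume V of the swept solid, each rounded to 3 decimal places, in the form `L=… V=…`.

L=1106.086 V=868.718

2πR = 2π·35 = 219.911486
per-turn = √(219.911486² + 24²) = √(48361.0616 + 576) = √48937.0616 = 221.217227
L = 5 × 221.217227 = 1106.086135
V = π·0.5² × L = 0.785398 × 1106.086135 = 868.718019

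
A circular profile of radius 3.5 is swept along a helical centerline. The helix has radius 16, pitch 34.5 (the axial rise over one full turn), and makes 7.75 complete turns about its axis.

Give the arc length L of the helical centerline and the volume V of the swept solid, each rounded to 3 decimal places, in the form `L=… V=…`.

2πR = 2π·16 = 100.530965
per-turn = √(100.530965² + 34.5²) = √(10106.4749 + 1190.25) = √11296.7249 = 106.286052
L = 7.75 × 106.286052 = 823.716905
V = π·3.5² × L = 38.484510 × 823.716905 = 31700.341476

L=823.717 V=31700.341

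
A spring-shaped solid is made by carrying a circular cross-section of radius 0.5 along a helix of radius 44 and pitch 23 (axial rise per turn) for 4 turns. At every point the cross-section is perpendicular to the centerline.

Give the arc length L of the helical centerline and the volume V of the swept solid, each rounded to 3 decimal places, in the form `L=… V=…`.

L=1109.661 V=871.526

2πR = 2π·44 = 276.460154
per-turn = √(276.460154² + 23²) = √(76430.2165 + 529) = √76959.2165 = 277.415242
L = 4 × 277.415242 = 1109.660968
V = π·0.5² × L = 0.785398 × 1109.660968 = 871.525686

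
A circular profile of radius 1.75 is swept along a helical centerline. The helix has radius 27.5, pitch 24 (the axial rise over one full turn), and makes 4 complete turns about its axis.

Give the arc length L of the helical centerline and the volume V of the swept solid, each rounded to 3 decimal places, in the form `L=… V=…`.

L=697.786 V=6713.485

2πR = 2π·27.5 = 172.787596
per-turn = √(172.787596² + 24²) = √(29855.5533 + 576) = √30431.5533 = 174.446420
L = 4 × 174.446420 = 697.785678
V = π·1.75² × L = 9.621128 × 697.785678 = 6713.484981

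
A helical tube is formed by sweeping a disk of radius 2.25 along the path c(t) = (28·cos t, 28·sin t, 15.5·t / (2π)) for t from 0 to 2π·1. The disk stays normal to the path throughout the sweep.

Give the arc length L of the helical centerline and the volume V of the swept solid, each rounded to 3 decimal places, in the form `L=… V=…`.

L=176.611 V=2808.871

2πR = 2π·28 = 175.929189
per-turn = √(175.929189² + 15.5²) = √(30951.0794 + 240.25) = √31191.3294 = 176.610672
L = 1 × 176.610672 = 176.610672
V = π·2.25² × L = 15.904313 × 176.610672 = 2808.871370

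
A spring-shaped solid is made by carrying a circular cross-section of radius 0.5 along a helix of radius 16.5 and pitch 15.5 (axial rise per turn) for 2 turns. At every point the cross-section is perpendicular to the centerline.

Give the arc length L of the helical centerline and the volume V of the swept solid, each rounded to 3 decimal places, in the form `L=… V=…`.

L=209.650 V=164.658

2πR = 2π·16.5 = 103.672558
per-turn = √(103.672558² + 15.5²) = √(10747.9992 + 240.25) = √10988.2492 = 104.824850
L = 2 × 104.824850 = 209.649700
V = π·0.5² × L = 0.785398 × 209.649700 = 164.658489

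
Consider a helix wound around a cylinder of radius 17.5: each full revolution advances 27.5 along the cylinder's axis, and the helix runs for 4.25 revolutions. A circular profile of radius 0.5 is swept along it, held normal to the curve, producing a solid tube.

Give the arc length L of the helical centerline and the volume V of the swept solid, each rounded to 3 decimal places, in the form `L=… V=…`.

2πR = 2π·17.5 = 109.955743
per-turn = √(109.955743² + 27.5²) = √(12090.2654 + 756.25) = √12846.5154 = 113.342469
L = 4.25 × 113.342469 = 481.705495
V = π·0.5² × L = 0.785398 × 481.705495 = 378.330611

L=481.705 V=378.331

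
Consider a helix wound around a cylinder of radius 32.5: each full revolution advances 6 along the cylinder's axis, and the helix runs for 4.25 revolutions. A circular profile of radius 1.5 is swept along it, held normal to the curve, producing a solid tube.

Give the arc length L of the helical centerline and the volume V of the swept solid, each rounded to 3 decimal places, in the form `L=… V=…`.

2πR = 2π·32.5 = 204.203522
per-turn = √(204.203522² + 6²) = √(41699.0786 + 36) = √41735.0786 = 204.291651
L = 4.25 × 204.291651 = 868.239516
V = π·1.5² × L = 7.068583 × 868.239516 = 6137.223491

L=868.240 V=6137.223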